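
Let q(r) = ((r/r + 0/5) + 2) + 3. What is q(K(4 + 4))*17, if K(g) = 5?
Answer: 102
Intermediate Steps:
q(r) = 6 (q(r) = ((1 + 0*(1/5)) + 2) + 3 = ((1 + 0) + 2) + 3 = (1 + 2) + 3 = 3 + 3 = 6)
q(K(4 + 4))*17 = 6*17 = 102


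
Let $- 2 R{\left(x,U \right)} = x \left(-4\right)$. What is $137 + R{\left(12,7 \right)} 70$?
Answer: $1817$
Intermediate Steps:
$R{\left(x,U \right)} = 2 x$ ($R{\left(x,U \right)} = - \frac{x \left(-4\right)}{2} = - \frac{\left(-4\right) x}{2} = 2 x$)
$137 + R{\left(12,7 \right)} 70 = 137 + 2 \cdot 12 \cdot 70 = 137 + 24 \cdot 70 = 137 + 1680 = 1817$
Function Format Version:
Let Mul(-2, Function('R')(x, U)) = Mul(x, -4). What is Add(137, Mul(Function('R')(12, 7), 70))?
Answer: 1817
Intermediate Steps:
Function('R')(x, U) = Mul(2, x) (Function('R')(x, U) = Mul(Rational(-1, 2), Mul(x, -4)) = Mul(Rational(-1, 2), Mul(-4, x)) = Mul(2, x))
Add(137, Mul(Function('R')(12, 7), 70)) = Add(137, Mul(Mul(2, 12), 70)) = Add(137, Mul(24, 70)) = Add(137, 1680) = 1817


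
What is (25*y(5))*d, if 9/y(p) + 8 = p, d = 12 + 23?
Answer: -2625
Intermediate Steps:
d = 35
y(p) = 9/(-8 + p)
(25*y(5))*d = (25*(9/(-8 + 5)))*35 = (25*(9/(-3)))*35 = (25*(9*(-⅓)))*35 = (25*(-3))*35 = -75*35 = -2625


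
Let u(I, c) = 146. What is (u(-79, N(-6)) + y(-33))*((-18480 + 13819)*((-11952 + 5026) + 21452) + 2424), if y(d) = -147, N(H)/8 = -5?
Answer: 67703262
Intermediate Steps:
N(H) = -40 (N(H) = 8*(-5) = -40)
(u(-79, N(-6)) + y(-33))*((-18480 + 13819)*((-11952 + 5026) + 21452) + 2424) = (146 - 147)*((-18480 + 13819)*((-11952 + 5026) + 21452) + 2424) = -(-4661*(-6926 + 21452) + 2424) = -(-4661*14526 + 2424) = -(-67705686 + 2424) = -1*(-67703262) = 67703262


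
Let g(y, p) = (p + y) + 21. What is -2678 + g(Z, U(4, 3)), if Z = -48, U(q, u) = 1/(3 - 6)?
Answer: -8116/3 ≈ -2705.3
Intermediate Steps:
U(q, u) = -1/3 (U(q, u) = 1/(-3) = -1/3)
g(y, p) = 21 + p + y
-2678 + g(Z, U(4, 3)) = -2678 + (21 - 1/3 - 48) = -2678 - 82/3 = -8116/3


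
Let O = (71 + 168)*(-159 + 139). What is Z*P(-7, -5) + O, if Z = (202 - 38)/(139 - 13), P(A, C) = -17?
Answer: -302534/63 ≈ -4802.1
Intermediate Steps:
Z = 82/63 (Z = 164/126 = 164*(1/126) = 82/63 ≈ 1.3016)
O = -4780 (O = 239*(-20) = -4780)
Z*P(-7, -5) + O = (82/63)*(-17) - 4780 = -1394/63 - 4780 = -302534/63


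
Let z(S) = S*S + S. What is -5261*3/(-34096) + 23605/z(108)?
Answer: 247658389/100344528 ≈ 2.4681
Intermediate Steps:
z(S) = S + S² (z(S) = S² + S = S + S²)
-5261*3/(-34096) + 23605/z(108) = -5261*3/(-34096) + 23605/((108*(1 + 108))) = -15783*(-1/34096) + 23605/((108*109)) = 15783/34096 + 23605/11772 = 247658389/100344528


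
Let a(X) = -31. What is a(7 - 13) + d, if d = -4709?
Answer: -4740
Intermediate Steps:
a(7 - 13) + d = -31 - 4709 = -4740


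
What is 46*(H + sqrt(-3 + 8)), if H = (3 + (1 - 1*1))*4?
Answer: 552 + 46*sqrt(5) ≈ 654.86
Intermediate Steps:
H = 12 (H = (3 + (1 - 1))*4 = (3 + 0)*4 = 3*4 = 12)
46*(H + sqrt(-3 + 8)) = 46*(12 + sqrt(-3 + 8)) = 46*(12 + sqrt(5)) = 552 + 46*sqrt(5)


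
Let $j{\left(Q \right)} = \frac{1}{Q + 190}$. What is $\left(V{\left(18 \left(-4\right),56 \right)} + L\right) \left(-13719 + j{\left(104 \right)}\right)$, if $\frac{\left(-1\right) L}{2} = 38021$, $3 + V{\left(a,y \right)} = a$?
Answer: $\frac{307009166045}{294} \approx 1.0442 \cdot 10^{9}$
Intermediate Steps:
$j{\left(Q \right)} = \frac{1}{190 + Q}$
$V{\left(a,y \right)} = -3 + a$
$L = -76042$ ($L = \left(-2\right) 38021 = -76042$)
$\left(V{\left(18 \left(-4\right),56 \right)} + L\right) \left(-13719 + j{\left(104 \right)}\right) = \left(\left(-3 + 18 \left(-4\right)\right) - 76042\right) \left(-13719 + \frac{1}{190 + 104}\right) = \left(\left(-3 - 72\right) - 76042\right) \left(-13719 + \frac{1}{294}\right) = \left(-75 - 76042\right) \left(-13719 + \frac{1}{294}\right) = \left(-76117\right) \left(- \frac{4033385}{294}\right) = \frac{307009166045}{294}$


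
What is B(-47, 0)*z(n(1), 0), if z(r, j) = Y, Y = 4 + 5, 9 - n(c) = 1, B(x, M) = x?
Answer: -423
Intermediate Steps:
n(c) = 8 (n(c) = 9 - 1*1 = 9 - 1 = 8)
Y = 9
z(r, j) = 9
B(-47, 0)*z(n(1), 0) = -47*9 = -423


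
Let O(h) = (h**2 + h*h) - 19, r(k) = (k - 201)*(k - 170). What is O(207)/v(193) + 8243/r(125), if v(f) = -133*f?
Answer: -4285927/4620420 ≈ -0.92761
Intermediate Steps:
r(k) = (-201 + k)*(-170 + k)
O(h) = -19 + 2*h**2 (O(h) = (h**2 + h**2) - 19 = 2*h**2 - 19 = -19 + 2*h**2)
O(207)/v(193) + 8243/r(125) = (-19 + 2*207**2)/((-133*193)) + 8243/(34170 + 125**2 - 371*125) = (-19 + 2*42849)/(-25669) + 8243/(34170 + 15625 - 46375) = (-19 + 85698)*(-1/25669) + 8243/3420 = 85679*(-1/25669) + 8243*(1/3420) = -85679/25669 + 8243/3420 = -4285927/4620420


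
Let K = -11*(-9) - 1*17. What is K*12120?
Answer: 993840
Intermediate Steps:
K = 82 (K = 99 - 17 = 82)
K*12120 = 82*12120 = 993840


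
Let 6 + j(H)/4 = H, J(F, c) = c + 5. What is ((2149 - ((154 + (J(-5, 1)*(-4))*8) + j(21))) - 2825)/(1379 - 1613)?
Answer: 349/117 ≈ 2.9829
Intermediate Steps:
J(F, c) = 5 + c
j(H) = -24 + 4*H
((2149 - ((154 + (J(-5, 1)*(-4))*8) + j(21))) - 2825)/(1379 - 1613) = ((2149 - ((154 + ((5 + 1)*(-4))*8) + (-24 + 4*21))) - 2825)/(1379 - 1613) = ((2149 - ((154 + (6*(-4))*8) + (-24 + 84))) - 2825)/(-234) = ((2149 - ((154 - 24*8) + 60)) - 2825)*(-1/234) = ((2149 - ((154 - 192) + 60)) - 2825)*(-1/234) = ((2149 - (-38 + 60)) - 2825)*(-1/234) = ((2149 - 1*22) - 2825)*(-1/234) = ((2149 - 22) - 2825)*(-1/234) = (2127 - 2825)*(-1/234) = -698*(-1/234) = 349/117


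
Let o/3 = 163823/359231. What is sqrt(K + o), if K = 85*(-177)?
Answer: I*sqrt(1941334230525906)/359231 ≈ 122.65*I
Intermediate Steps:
o = 491469/359231 (o = 3*(163823/359231) = 491469/359231 ≈ 1.3681)
K = -15045
sqrt(K + o) = sqrt(-15045 + 491469/359231) = sqrt(-5404138926/359231) = I*sqrt(1941334230525906)/359231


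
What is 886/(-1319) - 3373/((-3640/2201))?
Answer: 9788995347/4801160 ≈ 2038.9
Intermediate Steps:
886/(-1319) - 3373/((-3640/2201)) = 886*(-1/1319) - 3373/((-3640*1/2201)) = -886/1319 - 3373/(-3640/2201) = -886/1319 - 3373*(-2201/3640) = -886/1319 + 7423973/3640 = 9788995347/4801160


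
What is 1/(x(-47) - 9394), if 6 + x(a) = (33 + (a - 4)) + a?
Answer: -1/9465 ≈ -0.00010565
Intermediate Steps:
x(a) = 23 + 2*a (x(a) = -6 + ((33 + (a - 4)) + a) = -6 + ((33 + (-4 + a)) + a) = -6 + ((29 + a) + a) = -6 + (29 + 2*a) = 23 + 2*a)
1/(x(-47) - 9394) = 1/((23 + 2*(-47)) - 9394) = 1/((23 - 94) - 9394) = 1/(-71 - 9394) = 1/(-9465) = -1/9465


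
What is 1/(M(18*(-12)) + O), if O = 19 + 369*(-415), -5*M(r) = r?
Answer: -5/765364 ≈ -6.5328e-6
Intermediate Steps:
M(r) = -r/5
O = -153116 (O = 19 - 153135 = -153116)
1/(M(18*(-12)) + O) = 1/(-18*(-12)/5 - 153116) = 1/(-⅕*(-216) - 153116) = 1/(216/5 - 153116) = 1/(-765364/5) = -5/765364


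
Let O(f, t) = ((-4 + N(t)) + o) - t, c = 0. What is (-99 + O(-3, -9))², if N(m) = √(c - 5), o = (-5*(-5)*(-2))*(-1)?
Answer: (44 - I*√5)² ≈ 1931.0 - 196.77*I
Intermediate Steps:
o = 50 (o = (25*(-2))*(-1) = -50*(-1) = 50)
N(m) = I*√5 (N(m) = √(0 - 5) = √(-5) = I*√5)
O(f, t) = 46 - t + I*√5 (O(f, t) = ((-4 + I*√5) + 50) - t = (46 + I*√5) - t = 46 - t + I*√5)
(-99 + O(-3, -9))² = (-99 + (46 - 1*(-9) + I*√5))² = (-99 + (46 + 9 + I*√5))² = (-99 + (55 + I*√5))² = (-44 + I*√5)²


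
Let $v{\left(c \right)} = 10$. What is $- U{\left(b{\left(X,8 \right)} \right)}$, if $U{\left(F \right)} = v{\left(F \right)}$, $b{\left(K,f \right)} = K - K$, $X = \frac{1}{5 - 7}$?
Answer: $-10$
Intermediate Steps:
$X = - \frac{1}{2}$ ($X = \frac{1}{-2} = - \frac{1}{2} \approx -0.5$)
$b{\left(K,f \right)} = 0$
$U{\left(F \right)} = 10$
$- U{\left(b{\left(X,8 \right)} \right)} = \left(-1\right) 10 = -10$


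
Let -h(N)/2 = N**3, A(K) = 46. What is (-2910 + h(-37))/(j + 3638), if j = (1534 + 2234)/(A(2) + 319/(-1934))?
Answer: 4361156710/164888911 ≈ 26.449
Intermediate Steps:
j = 7287312/88645 (j = (1534 + 2234)/(46 + 319/(-1934)) = 3768/(46 + 319*(-1/1934)) = 3768/(46 - 319/1934) = 3768/(88645/1934) = 3768*(1934/88645) = 7287312/88645 ≈ 82.208)
h(N) = -2*N**3
(-2910 + h(-37))/(j + 3638) = (-2910 - 2*(-37)**3)/(7287312/88645 + 3638) = (-2910 - 2*(-50653))/(329777822/88645) = (-2910 + 101306)*(88645/329777822) = 98396*(88645/329777822) = 4361156710/164888911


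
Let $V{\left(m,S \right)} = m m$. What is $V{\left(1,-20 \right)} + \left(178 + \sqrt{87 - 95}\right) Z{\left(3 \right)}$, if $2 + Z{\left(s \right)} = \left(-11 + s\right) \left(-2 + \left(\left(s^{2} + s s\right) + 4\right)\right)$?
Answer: $-28835 - 324 i \sqrt{2} \approx -28835.0 - 458.21 i$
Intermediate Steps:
$V{\left(m,S \right)} = m^{2}$
$Z{\left(s \right)} = -2 + \left(-11 + s\right) \left(2 + 2 s^{2}\right)$ ($Z{\left(s \right)} = -2 + \left(-11 + s\right) \left(-2 + \left(\left(s^{2} + s s\right) + 4\right)\right) = -2 + \left(-11 + s\right) \left(-2 + \left(\left(s^{2} + s^{2}\right) + 4\right)\right) = -2 + \left(-11 + s\right) \left(-2 + \left(2 s^{2} + 4\right)\right) = -2 + \left(-11 + s\right) \left(-2 + \left(4 + 2 s^{2}\right)\right) = -2 + \left(-11 + s\right) \left(2 + 2 s^{2}\right)$)
$V{\left(1,-20 \right)} + \left(178 + \sqrt{87 - 95}\right) Z{\left(3 \right)} = 1^{2} + \left(178 + \sqrt{87 - 95}\right) \left(-24 - 22 \cdot 3^{2} + 2 \cdot 3 + 2 \cdot 3^{3}\right) = 1 + \left(178 + \sqrt{-8}\right) \left(-24 - 198 + 6 + 2 \cdot 27\right) = 1 + \left(178 + 2 i \sqrt{2}\right) \left(-24 - 198 + 6 + 54\right) = 1 + \left(178 + 2 i \sqrt{2}\right) \left(-162\right) = 1 - \left(28836 + 324 i \sqrt{2}\right) = -28835 - 324 i \sqrt{2}$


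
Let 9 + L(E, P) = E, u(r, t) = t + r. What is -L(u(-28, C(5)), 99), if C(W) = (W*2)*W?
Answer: -13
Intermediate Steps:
C(W) = 2*W² (C(W) = (2*W)*W = 2*W²)
u(r, t) = r + t
L(E, P) = -9 + E
-L(u(-28, C(5)), 99) = -(-9 + (-28 + 2*5²)) = -(-9 + (-28 + 2*25)) = -(-9 + (-28 + 50)) = -(-9 + 22) = -1*13 = -13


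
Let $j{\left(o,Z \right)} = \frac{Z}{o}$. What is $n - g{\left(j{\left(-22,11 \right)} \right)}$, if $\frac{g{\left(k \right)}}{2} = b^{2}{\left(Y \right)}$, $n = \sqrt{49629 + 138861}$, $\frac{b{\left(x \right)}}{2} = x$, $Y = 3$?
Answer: $-72 + \sqrt{188490} \approx 362.15$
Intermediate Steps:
$b{\left(x \right)} = 2 x$
$n = \sqrt{188490} \approx 434.15$
$g{\left(k \right)} = 72$ ($g{\left(k \right)} = 2 \left(2 \cdot 3\right)^{2} = 2 \cdot 6^{2} = 2 \cdot 36 = 72$)
$n - g{\left(j{\left(-22,11 \right)} \right)} = \sqrt{188490} - 72 = -72 + \sqrt{188490}$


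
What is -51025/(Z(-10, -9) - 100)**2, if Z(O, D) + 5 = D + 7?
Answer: -51025/11449 ≈ -4.4567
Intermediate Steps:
Z(O, D) = 2 + D (Z(O, D) = -5 + (D + 7) = -5 + (7 + D) = 2 + D)
-51025/(Z(-10, -9) - 100)**2 = -51025/((2 - 9) - 100)**2 = -51025/(-7 - 100)**2 = -51025/((-107)**2) = -51025/11449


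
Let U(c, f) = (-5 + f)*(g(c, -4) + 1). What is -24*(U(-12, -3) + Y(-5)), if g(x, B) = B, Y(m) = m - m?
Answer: -576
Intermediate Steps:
Y(m) = 0
U(c, f) = 15 - 3*f (U(c, f) = (-5 + f)*(-4 + 1) = (-5 + f)*(-3) = 15 - 3*f)
-24*(U(-12, -3) + Y(-5)) = -24*((15 - 3*(-3)) + 0) = -24*((15 + 9) + 0) = -24*(24 + 0) = -24*24 = -576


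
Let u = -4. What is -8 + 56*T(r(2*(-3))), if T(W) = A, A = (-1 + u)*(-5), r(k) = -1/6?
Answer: 1392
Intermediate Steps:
r(k) = -⅙ (r(k) = -1*⅙ = -⅙)
A = 25 (A = (-1 - 4)*(-5) = -5*(-5) = 25)
T(W) = 25
-8 + 56*T(r(2*(-3))) = -8 + 56*25 = -8 + 1400 = 1392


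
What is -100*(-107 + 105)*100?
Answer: 20000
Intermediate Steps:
-100*(-107 + 105)*100 = -100*(-2)*100 = 200*100 = 20000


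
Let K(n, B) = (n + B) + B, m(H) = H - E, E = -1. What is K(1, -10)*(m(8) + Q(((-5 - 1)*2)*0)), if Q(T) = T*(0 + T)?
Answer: -171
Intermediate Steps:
m(H) = 1 + H (m(H) = H - 1*(-1) = H + 1 = 1 + H)
Q(T) = T**2 (Q(T) = T*T = T**2)
K(n, B) = n + 2*B (K(n, B) = (B + n) + B = n + 2*B)
K(1, -10)*(m(8) + Q(((-5 - 1)*2)*0)) = (1 + 2*(-10))*((1 + 8) + (((-5 - 1)*2)*0)**2) = (1 - 20)*(9 + (-6*2*0)**2) = -19*(9 + (-12*0)**2) = -19*(9 + 0**2) = -19*(9 + 0) = -19*9 = -171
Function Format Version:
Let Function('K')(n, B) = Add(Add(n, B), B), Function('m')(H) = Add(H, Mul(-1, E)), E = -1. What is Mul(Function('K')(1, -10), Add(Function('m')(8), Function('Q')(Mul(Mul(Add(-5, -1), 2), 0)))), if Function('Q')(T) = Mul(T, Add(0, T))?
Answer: -171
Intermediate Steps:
Function('m')(H) = Add(1, H) (Function('m')(H) = Add(H, Mul(-1, -1)) = Add(H, 1) = Add(1, H))
Function('Q')(T) = Pow(T, 2) (Function('Q')(T) = Mul(T, T) = Pow(T, 2))
Function('K')(n, B) = Add(n, Mul(2, B)) (Function('K')(n, B) = Add(Add(B, n), B) = Add(n, Mul(2, B)))
Mul(Function('K')(1, -10), Add(Function('m')(8), Function('Q')(Mul(Mul(Add(-5, -1), 2), 0)))) = Mul(Add(1, Mul(2, -10)), Add(Add(1, 8), Pow(Mul(Mul(Add(-5, -1), 2), 0), 2))) = Mul(Add(1, -20), Add(9, Pow(Mul(Mul(-6, 2), 0), 2))) = Mul(-19, Add(9, Pow(Mul(-12, 0), 2))) = Mul(-19, Add(9, Pow(0, 2))) = Mul(-19, Add(9, 0)) = Mul(-19, 9) = -171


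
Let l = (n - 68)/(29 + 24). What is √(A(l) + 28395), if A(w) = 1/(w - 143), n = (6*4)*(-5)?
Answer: 2*√47582349014/2589 ≈ 168.51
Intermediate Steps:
n = -120 (n = 24*(-5) = -120)
l = -188/53 (l = (-120 - 68)/(29 + 24) = -188/53 ≈ -3.5472)
A(w) = 1/(-143 + w)
√(A(l) + 28395) = √(1/(-143 - 188/53) + 28395) = √(1/(-7767/53) + 28395) = √(-53/7767 + 28395) = √(220543912/7767) = 2*√47582349014/2589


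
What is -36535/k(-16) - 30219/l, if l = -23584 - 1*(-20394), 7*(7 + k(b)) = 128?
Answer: -813439249/252010 ≈ -3227.8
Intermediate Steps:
k(b) = 79/7 (k(b) = -7 + (1/7)*128 = -7 + 128/7 = 79/7)
l = -3190 (l = -23584 + 20394 = -3190)
-36535/k(-16) - 30219/l = -36535/79/7 - 30219/(-3190) = -36535*7/79 - 30219*(-1/3190) = -255745/79 + 30219/3190 = -813439249/252010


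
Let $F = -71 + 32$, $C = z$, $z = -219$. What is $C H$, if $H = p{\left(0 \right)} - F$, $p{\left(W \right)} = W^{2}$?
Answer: $-8541$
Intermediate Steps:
$C = -219$
$F = -39$
$H = 39$ ($H = 0^{2} - -39 = 0 + 39 = 39$)
$C H = \left(-219\right) 39 = -8541$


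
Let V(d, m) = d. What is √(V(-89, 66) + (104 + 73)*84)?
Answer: √14779 ≈ 121.57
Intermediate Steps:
√(V(-89, 66) + (104 + 73)*84) = √(-89 + (104 + 73)*84) = √(-89 + 177*84) = √(-89 + 14868) = √14779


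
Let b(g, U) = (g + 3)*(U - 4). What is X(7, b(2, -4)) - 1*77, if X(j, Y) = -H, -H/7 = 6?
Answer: -35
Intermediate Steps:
b(g, U) = (-4 + U)*(3 + g) (b(g, U) = (3 + g)*(-4 + U) = (-4 + U)*(3 + g))
H = -42 (H = -7*6 = -42)
X(j, Y) = 42 (X(j, Y) = -1*(-42) = 42)
X(7, b(2, -4)) - 1*77 = 42 - 1*77 = 42 - 77 = -35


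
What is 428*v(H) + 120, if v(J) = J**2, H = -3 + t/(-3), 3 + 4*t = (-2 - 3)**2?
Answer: 91067/9 ≈ 10119.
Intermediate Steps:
t = 11/2 (t = -3/4 + (-2 - 3)**2/4 = -3/4 + (1/4)*(-5)**2 = -3/4 + (1/4)*25 = -3/4 + 25/4 = 11/2 ≈ 5.5000)
H = -29/6 (H = -3 + (11/2)/(-3) = -3 - 1/3*11/2 = -3 - 11/6 = -29/6 ≈ -4.8333)
428*v(H) + 120 = 428*(-29/6)**2 + 120 = 428*(841/36) + 120 = 89987/9 + 120 = 91067/9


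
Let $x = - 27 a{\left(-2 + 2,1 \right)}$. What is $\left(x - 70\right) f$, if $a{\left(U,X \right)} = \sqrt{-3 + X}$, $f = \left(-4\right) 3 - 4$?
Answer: $1120 + 432 i \sqrt{2} \approx 1120.0 + 610.94 i$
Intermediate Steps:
$f = -16$ ($f = -12 - 4 = -16$)
$x = - 27 i \sqrt{2}$ ($x = - 27 \sqrt{-3 + 1} = - 27 \sqrt{-2} = - 27 i \sqrt{2} \approx - 38.184 i$)
$\left(x - 70\right) f = \left(- 27 i \sqrt{2} - 70\right) \left(-16\right) = \left(-70 - 27 i \sqrt{2}\right) \left(-16\right) = 1120 + 432 i \sqrt{2}$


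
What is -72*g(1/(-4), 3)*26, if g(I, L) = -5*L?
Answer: 28080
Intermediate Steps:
-72*g(1/(-4), 3)*26 = -72*(-5*3)*26 = -(-1080)*26 = -72*(-390) = 28080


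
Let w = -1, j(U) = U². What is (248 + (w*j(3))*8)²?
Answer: 30976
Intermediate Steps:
(248 + (w*j(3))*8)² = (248 - 1*3²*8)² = (248 - 1*9*8)² = (248 - 9*8)² = (248 - 72)² = 176² = 30976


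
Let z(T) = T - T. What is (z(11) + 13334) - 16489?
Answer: -3155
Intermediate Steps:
z(T) = 0
(z(11) + 13334) - 16489 = (0 + 13334) - 16489 = 13334 - 16489 = -3155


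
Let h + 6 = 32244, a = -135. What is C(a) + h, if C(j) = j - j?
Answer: 32238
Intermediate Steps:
h = 32238 (h = -6 + 32244 = 32238)
C(j) = 0
C(a) + h = 0 + 32238 = 32238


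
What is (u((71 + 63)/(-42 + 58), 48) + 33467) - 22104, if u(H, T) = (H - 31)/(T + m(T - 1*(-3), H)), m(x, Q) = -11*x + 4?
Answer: 46270317/4072 ≈ 11363.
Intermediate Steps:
m(x, Q) = 4 - 11*x
u(H, T) = (-31 + H)/(-29 - 10*T) (u(H, T) = (H - 31)/(T + (4 - 11*(T - 1*(-3)))) = (-31 + H)/(T + (4 - 11*(T + 3))) = (-31 + H)/(T + (4 - 11*(3 + T))) = (-31 + H)/(T + (4 + (-33 - 11*T))) = (-31 + H)/(T + (-29 - 11*T)) = (-31 + H)/(-29 - 10*T))
(u((71 + 63)/(-42 + 58), 48) + 33467) - 22104 = ((31 - (71 + 63)/(-42 + 58))/(29 + 10*48) + 33467) - 22104 = ((31 - 134/16)/(29 + 480) + 33467) - 22104 = ((31 - 134/16)/509 + 33467) - 22104 = ((31 - 1*67/8)/509 + 33467) - 22104 = ((31 - 67/8)/509 + 33467) - 22104 = ((1/509)*(181/8) + 33467) - 22104 = (181/4072 + 33467) - 22104 = 136277805/4072 - 22104 = 46270317/4072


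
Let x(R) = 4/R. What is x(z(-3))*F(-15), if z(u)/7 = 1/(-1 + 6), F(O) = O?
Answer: -300/7 ≈ -42.857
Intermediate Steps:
z(u) = 7/5 (z(u) = 7/(-1 + 6) = 7/5)
x(z(-3))*F(-15) = (4/(7/5))*(-15) = (4*(5/7))*(-15) = (20/7)*(-15) = -300/7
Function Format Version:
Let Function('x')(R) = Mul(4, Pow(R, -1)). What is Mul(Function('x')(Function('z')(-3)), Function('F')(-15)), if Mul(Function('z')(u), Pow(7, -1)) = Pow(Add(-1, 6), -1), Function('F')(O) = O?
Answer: Rational(-300, 7) ≈ -42.857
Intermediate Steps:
Function('z')(u) = Rational(7, 5) (Function('z')(u) = Mul(7, Pow(Add(-1, 6), -1)) = Mul(7, Pow(5, -1)) = Mul(7, Rational(1, 5)) = Rational(7, 5))
Mul(Function('x')(Function('z')(-3)), Function('F')(-15)) = Mul(Mul(4, Pow(Rational(7, 5), -1)), -15) = Mul(Mul(4, Rational(5, 7)), -15) = Mul(Rational(20, 7), -15) = Rational(-300, 7)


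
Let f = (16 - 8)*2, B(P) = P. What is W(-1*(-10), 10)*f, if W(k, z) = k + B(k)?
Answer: 320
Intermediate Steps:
f = 16 (f = 8*2 = 16)
W(k, z) = 2*k (W(k, z) = k + k = 2*k)
W(-1*(-10), 10)*f = (2*(-1*(-10)))*16 = (2*10)*16 = 20*16 = 320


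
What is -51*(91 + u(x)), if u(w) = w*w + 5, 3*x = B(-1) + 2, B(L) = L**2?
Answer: -4947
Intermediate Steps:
x = 1 (x = ((-1)**2 + 2)/3 = (1 + 2)/3 = (1/3)*3 = 1)
u(w) = 5 + w**2 (u(w) = w**2 + 5 = 5 + w**2)
-51*(91 + u(x)) = -51*(91 + (5 + 1**2)) = -51*(91 + (5 + 1)) = -51*(91 + 6) = -51*97 = -4947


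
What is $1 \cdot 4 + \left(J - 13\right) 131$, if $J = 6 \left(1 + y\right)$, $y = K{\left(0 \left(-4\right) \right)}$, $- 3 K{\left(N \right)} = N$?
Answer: $-913$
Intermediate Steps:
$K{\left(N \right)} = - \frac{N}{3}$
$y = 0$ ($y = - \frac{0 \left(-4\right)}{3} = \left(- \frac{1}{3}\right) 0 = 0$)
$J = 6$ ($J = 6 \left(1 + 0\right) = 6 \cdot 1 = 6$)
$1 \cdot 4 + \left(J - 13\right) 131 = 1 \cdot 4 + \left(6 - 13\right) 131 = 4 + \left(6 - 13\right) 131 = 4 - 917 = -913$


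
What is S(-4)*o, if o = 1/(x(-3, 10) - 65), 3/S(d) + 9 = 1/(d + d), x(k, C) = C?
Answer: 24/4015 ≈ 0.0059776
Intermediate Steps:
S(d) = 3/(-9 + 1/(2*d)) (S(d) = 3/(-9 + 1/(d + d)) = 3/(-9 + 1/(2*d)))
o = -1/55 (o = 1/(10 - 65) = 1/(-55) = -1/55 ≈ -0.018182)
S(-4)*o = -6*(-4)/(-1 + 18*(-4))*(-1/55) = -6*(-4)/(-1 - 72)*(-1/55) = -6*(-4)/(-73)*(-1/55) = -6*(-4)*(-1/73)*(-1/55) = -24/73*(-1/55) = 24/4015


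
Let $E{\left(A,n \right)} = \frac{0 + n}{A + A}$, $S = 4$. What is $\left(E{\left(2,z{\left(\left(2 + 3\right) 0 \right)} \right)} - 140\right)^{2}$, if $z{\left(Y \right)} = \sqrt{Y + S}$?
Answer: $\frac{77841}{4} \approx 19460.0$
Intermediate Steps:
$z{\left(Y \right)} = \sqrt{4 + Y}$ ($z{\left(Y \right)} = \sqrt{Y + 4} = \sqrt{4 + Y}$)
$E{\left(A,n \right)} = \frac{n}{2 A}$
$\left(E{\left(2,z{\left(\left(2 + 3\right) 0 \right)} \right)} - 140\right)^{2} = \left(\frac{\sqrt{4 + \left(2 + 3\right) 0}}{2 \cdot 2} - 140\right)^{2} = \left(\frac{1}{2} \sqrt{4 + 5 \cdot 0} \cdot \frac{1}{2} - 140\right)^{2} = \left(\frac{1}{2} \sqrt{4 + 0} \cdot \frac{1}{2} - 140\right)^{2} = \left(\frac{1}{2} \sqrt{4} \cdot \frac{1}{2} - 140\right)^{2} = \left(\frac{1}{2} \cdot 2 \cdot \frac{1}{2} - 140\right)^{2} = \left(\frac{1}{2} - 140\right)^{2} = \left(- \frac{279}{2}\right)^{2} = \frac{77841}{4}$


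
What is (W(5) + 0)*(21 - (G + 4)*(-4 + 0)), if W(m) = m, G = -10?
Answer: -15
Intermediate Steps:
(W(5) + 0)*(21 - (G + 4)*(-4 + 0)) = (5 + 0)*(21 - (-10 + 4)*(-4 + 0)) = 5*(21 - (-6)*(-4)) = 5*(21 - 1*24) = 5*(21 - 24) = 5*(-3) = -15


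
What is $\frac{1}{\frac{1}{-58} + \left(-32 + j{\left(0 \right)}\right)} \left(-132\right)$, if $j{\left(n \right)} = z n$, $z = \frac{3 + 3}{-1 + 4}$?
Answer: $\frac{2552}{619} \approx 4.1228$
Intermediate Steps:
$z = 2$ ($z = \frac{6}{3} = 6 \cdot \frac{1}{3} = 2$)
$j{\left(n \right)} = 2 n$
$\frac{1}{\frac{1}{-58} + \left(-32 + j{\left(0 \right)}\right)} \left(-132\right) = \frac{1}{\frac{1}{-58} + \left(-32 + 2 \cdot 0\right)} \left(-132\right) = \frac{1}{- \frac{1}{58} + \left(-32 + 0\right)} \left(-132\right) = \frac{1}{- \frac{1}{58} - 32} \left(-132\right) = \frac{1}{- \frac{1857}{58}} \left(-132\right) = \left(- \frac{58}{1857}\right) \left(-132\right) = \frac{2552}{619}$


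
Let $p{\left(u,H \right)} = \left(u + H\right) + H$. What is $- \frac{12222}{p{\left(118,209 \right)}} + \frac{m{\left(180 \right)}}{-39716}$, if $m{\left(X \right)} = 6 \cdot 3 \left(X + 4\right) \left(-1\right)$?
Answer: $- \frac{60454215}{2660972} \approx -22.719$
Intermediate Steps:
$p{\left(u,H \right)} = u + 2 H$ ($p{\left(u,H \right)} = \left(H + u\right) + H = u + 2 H$)
$m{\left(X \right)} = -72 - 18 X$ ($m{\left(X \right)} = 6 \cdot 3 \left(4 + X\right) \left(-1\right) = 6 \left(12 + 3 X\right) \left(-1\right) = \left(72 + 18 X\right) \left(-1\right) = -72 - 18 X$)
$- \frac{12222}{p{\left(118,209 \right)}} + \frac{m{\left(180 \right)}}{-39716} = - \frac{12222}{118 + 2 \cdot 209} + \frac{-72 - 3240}{-39716} = - \frac{12222}{118 + 418} + \left(-72 - 3240\right) \left(- \frac{1}{39716}\right) = - \frac{12222}{536} - - \frac{828}{9929} = \left(-12222\right) \frac{1}{536} + \frac{828}{9929} = - \frac{6111}{268} + \frac{828}{9929} = - \frac{60454215}{2660972}$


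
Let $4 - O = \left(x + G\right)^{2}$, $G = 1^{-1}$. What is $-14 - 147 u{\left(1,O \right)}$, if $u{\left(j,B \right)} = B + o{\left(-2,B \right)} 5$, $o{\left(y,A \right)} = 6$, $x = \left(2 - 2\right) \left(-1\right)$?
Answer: $-4865$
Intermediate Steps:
$x = 0$ ($x = 0 \left(-1\right) = 0$)
$G = 1$
$O = 3$ ($O = 4 - \left(0 + 1\right)^{2} = 4 - 1^{2} = 4 - 1 = 3$)
$u{\left(j,B \right)} = 30 + B$ ($u{\left(j,B \right)} = B + 6 \cdot 5 = B + 30 = 30 + B$)
$-14 - 147 u{\left(1,O \right)} = -14 - 147 \left(30 + 3\right) = -14 - 4851 = -4865$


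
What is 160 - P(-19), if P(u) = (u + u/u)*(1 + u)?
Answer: -164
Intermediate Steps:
P(u) = (1 + u)² (P(u) = (u + 1)*(1 + u) = (1 + u)*(1 + u) = (1 + u)²)
160 - P(-19) = 160 - (1 + (-19)² + 2*(-19)) = 160 - (1 + 361 - 38) = 160 - 1*324 = 160 - 324 = -164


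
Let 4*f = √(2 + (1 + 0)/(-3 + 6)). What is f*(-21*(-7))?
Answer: 49*√21/4 ≈ 56.137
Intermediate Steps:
f = √21/12 (f = √(2 + (1 + 0)/(-3 + 6))/4 = √(2 + 1/3)/4 = √(2 + 1*(⅓))/4 = √(2 + ⅓)/4 = √(7/3)/4 = (√21/3)/4 = √21/12 ≈ 0.38188)
f*(-21*(-7)) = (√21/12)*(-21*(-7)) = (√21/12)*147 = 49*√21/4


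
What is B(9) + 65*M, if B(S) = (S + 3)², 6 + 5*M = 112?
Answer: 1522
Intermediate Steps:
M = 106/5 (M = -6/5 + (⅕)*112 = -6/5 + 112/5 = 106/5 ≈ 21.200)
B(S) = (3 + S)²
B(9) + 65*M = (3 + 9)² + 65*(106/5) = 12² + 1378 = 144 + 1378 = 1522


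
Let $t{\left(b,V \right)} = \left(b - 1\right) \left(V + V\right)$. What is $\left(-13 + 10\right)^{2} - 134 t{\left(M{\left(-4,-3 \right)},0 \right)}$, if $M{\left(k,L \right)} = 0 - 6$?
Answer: $9$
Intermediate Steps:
$M{\left(k,L \right)} = -6$ ($M{\left(k,L \right)} = 0 - 6 = -6$)
$t{\left(b,V \right)} = 2 V \left(-1 + b\right)$ ($t{\left(b,V \right)} = \left(-1 + b\right) 2 V = 2 V \left(-1 + b\right)$)
$\left(-13 + 10\right)^{2} - 134 t{\left(M{\left(-4,-3 \right)},0 \right)} = \left(-13 + 10\right)^{2} - 134 \cdot 2 \cdot 0 \left(-1 - 6\right) = \left(-3\right)^{2} - 134 \cdot 2 \cdot 0 \left(-7\right) = 9 - 0 = 9 + 0 = 9$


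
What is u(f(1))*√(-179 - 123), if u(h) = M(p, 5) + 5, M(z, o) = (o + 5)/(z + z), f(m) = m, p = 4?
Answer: 25*I*√302/4 ≈ 108.61*I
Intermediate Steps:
M(z, o) = (5 + o)/(2*z) (M(z, o) = (5 + o)/((2*z)) = (5 + o)*(1/(2*z)) = (5 + o)/(2*z))
u(h) = 25/4 (u(h) = (½)*(5 + 5)/4 + 5 = (½)*(¼)*10 + 5 = 5/4 + 5 = 25/4)
u(f(1))*√(-179 - 123) = 25*√(-179 - 123)/4 = 25*√(-302)/4 = 25*(I*√302)/4 = 25*I*√302/4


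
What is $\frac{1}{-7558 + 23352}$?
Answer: $\frac{1}{15794} \approx 6.3315 \cdot 10^{-5}$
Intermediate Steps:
$\frac{1}{-7558 + 23352} = \frac{1}{15794}$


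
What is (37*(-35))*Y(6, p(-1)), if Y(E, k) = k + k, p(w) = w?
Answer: 2590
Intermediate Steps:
Y(E, k) = 2*k
(37*(-35))*Y(6, p(-1)) = (37*(-35))*(2*(-1)) = -1295*(-2) = 2590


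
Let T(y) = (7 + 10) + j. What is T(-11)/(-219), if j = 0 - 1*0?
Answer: -17/219 ≈ -0.077626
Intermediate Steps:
j = 0 (j = 0 + 0 = 0)
T(y) = 17 (T(y) = (7 + 10) + 0 = 17 + 0 = 17)
T(-11)/(-219) = 17/(-219) = 17*(-1/219) = -17/219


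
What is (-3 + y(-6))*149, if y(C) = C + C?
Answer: -2235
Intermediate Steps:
y(C) = 2*C
(-3 + y(-6))*149 = (-3 + 2*(-6))*149 = (-3 - 12)*149 = -15*149 = -2235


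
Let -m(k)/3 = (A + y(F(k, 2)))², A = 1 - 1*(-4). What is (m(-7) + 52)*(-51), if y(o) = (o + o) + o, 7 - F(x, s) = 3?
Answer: 41565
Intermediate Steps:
F(x, s) = 4 (F(x, s) = 7 - 1*3 = 7 - 3 = 4)
y(o) = 3*o (y(o) = 2*o + o = 3*o)
A = 5 (A = 1 + 4 = 5)
m(k) = -867 (m(k) = -3*(5 + 3*4)² = -3*(5 + 12)² = -3*17² = -3*289 = -867)
(m(-7) + 52)*(-51) = (-867 + 52)*(-51) = -815*(-51) = 41565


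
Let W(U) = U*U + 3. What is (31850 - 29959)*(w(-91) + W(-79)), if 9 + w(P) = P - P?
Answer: 11790385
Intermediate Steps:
W(U) = 3 + U**2 (W(U) = U**2 + 3 = 3 + U**2)
w(P) = -9 (w(P) = -9 + (P - P) = -9 + 0 = -9)
(31850 - 29959)*(w(-91) + W(-79)) = (31850 - 29959)*(-9 + (3 + (-79)**2)) = 1891*(-9 + (3 + 6241)) = 1891*(-9 + 6244) = 1891*6235 = 11790385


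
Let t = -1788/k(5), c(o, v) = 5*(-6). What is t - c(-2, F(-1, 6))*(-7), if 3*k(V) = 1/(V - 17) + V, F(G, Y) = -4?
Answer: -76758/59 ≈ -1301.0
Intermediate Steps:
c(o, v) = -30
k(V) = V/3 + 1/(3*(-17 + V)) (k(V) = (1/(V - 17) + V)/3 = (1/(-17 + V) + V)/3 = (V + 1/(-17 + V))/3 = V/3 + 1/(3*(-17 + V)))
t = -64368/59 (t = -1788*3*(-17 + 5)/(1 + 5² - 17*5) = -1788*(-36/(1 + 25 - 85)) = -1788/((⅓)*(-1/12)*(-59)) = -1788/59/36 = -1788*36/59 = -64368/59 ≈ -1091.0)
t - c(-2, F(-1, 6))*(-7) = -64368/59 - (-30)*(-7) = -64368/59 - 1*210 = -64368/59 - 210 = -76758/59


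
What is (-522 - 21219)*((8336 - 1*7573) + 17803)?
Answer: -403643406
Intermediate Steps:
(-522 - 21219)*((8336 - 1*7573) + 17803) = -21741*((8336 - 7573) + 17803) = -21741*(763 + 17803) = -21741*18566 = -403643406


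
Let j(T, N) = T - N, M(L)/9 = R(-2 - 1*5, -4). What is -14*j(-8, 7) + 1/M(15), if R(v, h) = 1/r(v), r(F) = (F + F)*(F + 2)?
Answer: 1960/9 ≈ 217.78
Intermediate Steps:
r(F) = 2*F*(2 + F) (r(F) = (2*F)*(2 + F) = 2*F*(2 + F))
R(v, h) = 1/(2*v*(2 + v))
M(L) = 9/70 (M(L) = 9*(1/(2*(-2 - 1*5)*(2 + (-2 - 1*5)))) = 9*(1/(2*(-2 - 5)*(2 + (-2 - 5)))) = 9*((½)/(-7*(2 - 7))) = 9*((½)*(-⅐)/(-5)) = 9*((½)*(-⅐)*(-⅕)) = 9*(1/70) = 9/70)
-14*j(-8, 7) + 1/M(15) = -14*(-8 - 1*7) + 1/(9/70) = -14*(-8 - 7) + 70/9 = -14*(-15) + 70/9 = 210 + 70/9 = 1960/9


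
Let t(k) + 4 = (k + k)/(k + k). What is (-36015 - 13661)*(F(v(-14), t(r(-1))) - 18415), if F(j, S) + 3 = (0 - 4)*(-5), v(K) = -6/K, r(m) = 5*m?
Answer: 913939048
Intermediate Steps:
t(k) = -3 (t(k) = -4 + (k + k)/(k + k) = -4 + (2*k)/((2*k)) = -4 + (2*k)*(1/(2*k)) = -4 + 1 = -3)
F(j, S) = 17 (F(j, S) = -3 + (0 - 4)*(-5) = -3 - 4*(-5) = -3 + 20 = 17)
(-36015 - 13661)*(F(v(-14), t(r(-1))) - 18415) = (-36015 - 13661)*(17 - 18415) = -49676*(-18398) = 913939048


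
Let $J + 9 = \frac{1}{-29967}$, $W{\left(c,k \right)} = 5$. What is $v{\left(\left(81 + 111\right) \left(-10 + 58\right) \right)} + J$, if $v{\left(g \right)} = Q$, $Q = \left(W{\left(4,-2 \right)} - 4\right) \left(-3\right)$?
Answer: $- \frac{359605}{29967} \approx -12.0$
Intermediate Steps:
$Q = -3$ ($Q = \left(5 - 4\right) \left(-3\right) = 1 \left(-3\right) = -3$)
$v{\left(g \right)} = -3$
$J = - \frac{269704}{29967}$ ($J = -9 + \frac{1}{-29967} = -9 - \frac{1}{29967} = - \frac{269704}{29967} \approx -9.0$)
$v{\left(\left(81 + 111\right) \left(-10 + 58\right) \right)} + J = -3 - \frac{269704}{29967} = - \frac{359605}{29967}$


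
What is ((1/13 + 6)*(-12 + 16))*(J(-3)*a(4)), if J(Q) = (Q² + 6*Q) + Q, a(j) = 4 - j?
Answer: 0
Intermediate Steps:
J(Q) = Q² + 7*Q
((1/13 + 6)*(-12 + 16))*(J(-3)*a(4)) = ((1/13 + 6)*(-12 + 16))*((-3*(7 - 3))*(4 - 1*4)) = ((1/13 + 6)*4)*((-3*4)*(4 - 4)) = ((79/13)*4)*(-12*0) = (316/13)*0 = 0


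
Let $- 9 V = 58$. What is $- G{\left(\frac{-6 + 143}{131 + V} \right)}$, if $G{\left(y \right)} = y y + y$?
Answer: $- \frac{2902482}{1256641} \approx -2.3097$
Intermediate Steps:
$V = - \frac{58}{9}$ ($V = \left(- \frac{1}{9}\right) 58 = - \frac{58}{9} \approx -6.4444$)
$G{\left(y \right)} = y + y^{2}$ ($G{\left(y \right)} = y^{2} + y = y + y^{2}$)
$- G{\left(\frac{-6 + 143}{131 + V} \right)} = - \frac{-6 + 143}{131 - \frac{58}{9}} \left(1 + \frac{-6 + 143}{131 - \frac{58}{9}}\right) = - \frac{137}{\frac{1121}{9}} \left(1 + \frac{137}{\frac{1121}{9}}\right) = - 137 \cdot \frac{9}{1121} \left(1 + 137 \cdot \frac{9}{1121}\right) = - \frac{1233 \left(1 + \frac{1233}{1121}\right)}{1121} = - \frac{1233 \cdot 2354}{1121 \cdot 1121} = \left(-1\right) \frac{2902482}{1256641} = - \frac{2902482}{1256641}$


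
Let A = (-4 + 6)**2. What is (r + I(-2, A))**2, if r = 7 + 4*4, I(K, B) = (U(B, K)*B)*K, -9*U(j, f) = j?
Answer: 57121/81 ≈ 705.20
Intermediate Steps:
U(j, f) = -j/9
A = 4 (A = 2**2 = 4)
I(K, B) = -K*B**2/9 (I(K, B) = ((-B/9)*B)*K = (-B**2/9)*K = -K*B**2/9)
r = 23 (r = 7 + 16 = 23)
(r + I(-2, A))**2 = (23 - 1/9*(-2)*4**2)**2 = (23 - 1/9*(-2)*16)**2 = (23 + 32/9)**2 = (239/9)**2 = 57121/81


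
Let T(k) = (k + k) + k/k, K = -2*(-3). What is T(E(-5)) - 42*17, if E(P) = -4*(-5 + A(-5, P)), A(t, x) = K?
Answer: -721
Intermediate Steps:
K = 6
A(t, x) = 6
E(P) = -4 (E(P) = -4*(-5 + 6) = -4*1 = -4)
T(k) = 1 + 2*k (T(k) = 2*k + 1 = 1 + 2*k)
T(E(-5)) - 42*17 = (1 + 2*(-4)) - 42*17 = (1 - 8) - 714 = -7 - 714 = -721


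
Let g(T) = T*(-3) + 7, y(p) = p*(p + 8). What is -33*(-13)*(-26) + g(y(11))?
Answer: -11774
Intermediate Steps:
y(p) = p*(8 + p)
g(T) = 7 - 3*T (g(T) = -3*T + 7 = 7 - 3*T)
-33*(-13)*(-26) + g(y(11)) = -33*(-13)*(-26) + (7 - 33*(8 + 11)) = 429*(-26) + (7 - 33*19) = -11154 + (7 - 3*209) = -11154 + (7 - 627) = -11154 - 620 = -11774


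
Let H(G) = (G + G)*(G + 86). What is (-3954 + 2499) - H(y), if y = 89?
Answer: -32605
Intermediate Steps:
H(G) = 2*G*(86 + G) (H(G) = (2*G)*(86 + G) = 2*G*(86 + G))
(-3954 + 2499) - H(y) = (-3954 + 2499) - 2*89*(86 + 89) = -1455 - 2*89*175 = -1455 - 1*31150 = -1455 - 31150 = -32605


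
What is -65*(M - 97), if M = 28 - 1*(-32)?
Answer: 2405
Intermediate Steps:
M = 60 (M = 28 + 32 = 60)
-65*(M - 97) = -65*(60 - 97) = -65*(-37) = 2405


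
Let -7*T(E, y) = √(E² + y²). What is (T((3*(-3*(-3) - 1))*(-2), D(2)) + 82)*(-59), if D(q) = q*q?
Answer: -4838 + 236*√145/7 ≈ -4432.0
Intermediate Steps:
D(q) = q²
T(E, y) = -√(E² + y²)/7
(T((3*(-3*(-3) - 1))*(-2), D(2)) + 82)*(-59) = (-√(((3*(-3*(-3) - 1))*(-2))² + (2²)²)/7 + 82)*(-59) = (-√(((3*(9 - 1))*(-2))² + 4²)/7 + 82)*(-59) = (-√(((3*8)*(-2))² + 16)/7 + 82)*(-59) = (-√((24*(-2))² + 16)/7 + 82)*(-59) = (-√((-48)² + 16)/7 + 82)*(-59) = (-√(2304 + 16)/7 + 82)*(-59) = (-4*√145/7 + 82)*(-59) = (82 - 4*√145/7)*(-59) = -4838 + 236*√145/7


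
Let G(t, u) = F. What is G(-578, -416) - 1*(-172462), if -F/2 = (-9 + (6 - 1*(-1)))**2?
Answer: 172454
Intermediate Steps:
F = -8 (F = -2*(-9 + (6 - 1*(-1)))**2 = -2*(-9 + (6 + 1))**2 = -2*(-9 + 7)**2 = -2*(-2)**2 = -2*4 = -8)
G(t, u) = -8
G(-578, -416) - 1*(-172462) = -8 - 1*(-172462) = -8 + 172462 = 172454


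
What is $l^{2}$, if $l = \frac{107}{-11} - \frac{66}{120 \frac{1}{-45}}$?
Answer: $\frac{436921}{1936} \approx 225.68$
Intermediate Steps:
$l = \frac{661}{44}$ ($l = 107 \left(- \frac{1}{11}\right) - \frac{66}{120 \left(- \frac{1}{45}\right)} = - \frac{107}{11} - \frac{66}{- \frac{8}{3}} = - \frac{107}{11} - - \frac{99}{4} = - \frac{107}{11} + \frac{99}{4} = \frac{661}{44} \approx 15.023$)
$l^{2} = \left(\frac{661}{44}\right)^{2} = \frac{436921}{1936}$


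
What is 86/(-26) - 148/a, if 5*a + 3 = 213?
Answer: -1865/273 ≈ -6.8315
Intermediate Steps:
a = 42 (a = -3/5 + (1/5)*213 = -3/5 + 213/5 = 42)
86/(-26) - 148/a = 86/(-26) - 148/42 = 86*(-1/26) - 148*1/42 = -43/13 - 74/21 = -1865/273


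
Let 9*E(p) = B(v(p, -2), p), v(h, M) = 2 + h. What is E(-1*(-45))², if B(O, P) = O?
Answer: 2209/81 ≈ 27.272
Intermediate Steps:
E(p) = 2/9 + p/9 (E(p) = (2 + p)/9 = 2/9 + p/9)
E(-1*(-45))² = (2/9 + (-1*(-45))/9)² = (2/9 + (⅑)*45)² = (2/9 + 5)² = (47/9)² = 2209/81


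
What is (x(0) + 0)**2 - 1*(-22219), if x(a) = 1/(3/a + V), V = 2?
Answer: 22219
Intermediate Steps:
x(a) = 1/(2 + 3/a) (x(a) = 1/(3/a + 2) = 1/(2 + 3/a))
(x(0) + 0)**2 - 1*(-22219) = (0/(3 + 2*0) + 0)**2 - 1*(-22219) = (0/(3 + 0) + 0)**2 + 22219 = (0/3 + 0)**2 + 22219 = (0*(1/3) + 0)**2 + 22219 = (0 + 0)**2 + 22219 = 0**2 + 22219 = 0 + 22219 = 22219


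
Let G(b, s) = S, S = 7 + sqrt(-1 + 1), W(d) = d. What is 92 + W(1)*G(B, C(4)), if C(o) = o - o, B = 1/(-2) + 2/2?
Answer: 99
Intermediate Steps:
B = 1/2 (B = 1*(-1/2) + 2*(1/2) = -1/2 + 1 = 1/2 ≈ 0.50000)
C(o) = 0
S = 7 (S = 7 + sqrt(0) = 7 + 0 = 7)
G(b, s) = 7
92 + W(1)*G(B, C(4)) = 92 + 1*7 = 92 + 7 = 99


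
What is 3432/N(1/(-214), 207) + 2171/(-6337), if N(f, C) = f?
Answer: -4654199147/6337 ≈ -7.3445e+5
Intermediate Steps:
3432/N(1/(-214), 207) + 2171/(-6337) = 3432/(1/(-214)) + 2171/(-6337) = 3432/(-1/214) + 2171*(-1/6337) = 3432*(-214) - 2171/6337 = -734448 - 2171/6337 = -4654199147/6337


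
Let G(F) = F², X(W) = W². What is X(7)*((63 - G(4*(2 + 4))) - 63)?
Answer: -28224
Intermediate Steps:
X(7)*((63 - G(4*(2 + 4))) - 63) = 7²*((63 - (4*(2 + 4))²) - 63) = 49*((63 - (4*6)²) - 63) = 49*((63 - 1*24²) - 63) = 49*((63 - 1*576) - 63) = 49*((63 - 576) - 63) = 49*(-513 - 63) = 49*(-576) = -28224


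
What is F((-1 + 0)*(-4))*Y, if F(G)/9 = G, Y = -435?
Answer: -15660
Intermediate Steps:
F(G) = 9*G
F((-1 + 0)*(-4))*Y = (9*((-1 + 0)*(-4)))*(-435) = (9*(-1*(-4)))*(-435) = (9*4)*(-435) = 36*(-435) = -15660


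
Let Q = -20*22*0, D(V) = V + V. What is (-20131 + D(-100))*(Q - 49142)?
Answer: 999106002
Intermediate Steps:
D(V) = 2*V
Q = 0 (Q = -440*0 = 0)
(-20131 + D(-100))*(Q - 49142) = (-20131 + 2*(-100))*(0 - 49142) = (-20131 - 200)*(-49142) = -20331*(-49142) = 999106002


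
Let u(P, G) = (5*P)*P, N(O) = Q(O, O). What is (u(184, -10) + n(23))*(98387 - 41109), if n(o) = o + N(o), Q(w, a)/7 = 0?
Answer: 9697337234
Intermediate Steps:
Q(w, a) = 0 (Q(w, a) = 7*0 = 0)
N(O) = 0
n(o) = o (n(o) = o + 0 = o)
u(P, G) = 5*P²
(u(184, -10) + n(23))*(98387 - 41109) = (5*184² + 23)*(98387 - 41109) = (5*33856 + 23)*57278 = (169280 + 23)*57278 = 169303*57278 = 9697337234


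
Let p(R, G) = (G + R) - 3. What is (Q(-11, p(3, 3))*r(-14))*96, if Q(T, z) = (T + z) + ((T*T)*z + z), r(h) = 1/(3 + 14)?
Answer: 34368/17 ≈ 2021.6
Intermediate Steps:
p(R, G) = -3 + G + R
r(h) = 1/17
Q(T, z) = T + 2*z + z*T² (Q(T, z) = (T + z) + (T²*z + z) = (T + z) + (z*T² + z) = (T + z) + (z + z*T²) = T + 2*z + z*T²)
(Q(-11, p(3, 3))*r(-14))*96 = ((-11 + 2*(-3 + 3 + 3) + (-3 + 3 + 3)*(-11)²)*(1/17))*96 = ((-11 + 2*3 + 3*121)*(1/17))*96 = ((-11 + 6 + 363)*(1/17))*96 = (358*(1/17))*96 = (358/17)*96 = 34368/17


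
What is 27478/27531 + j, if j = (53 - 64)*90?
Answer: -27228212/27531 ≈ -989.00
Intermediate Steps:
j = -990 (j = -11*90 = -990)
27478/27531 + j = 27478/27531 - 990 = -27228212/27531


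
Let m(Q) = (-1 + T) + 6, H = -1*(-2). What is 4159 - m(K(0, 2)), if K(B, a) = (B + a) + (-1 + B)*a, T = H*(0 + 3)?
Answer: 4148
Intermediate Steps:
H = 2
T = 6 (T = 2*(0 + 3) = 2*3 = 6)
K(B, a) = B + a + a*(-1 + B) (K(B, a) = (B + a) + a*(-1 + B) = B + a + a*(-1 + B))
m(Q) = 11 (m(Q) = (-1 + 6) + 6 = 5 + 6 = 11)
4159 - m(K(0, 2)) = 4159 - 1*11 = 4159 - 11 = 4148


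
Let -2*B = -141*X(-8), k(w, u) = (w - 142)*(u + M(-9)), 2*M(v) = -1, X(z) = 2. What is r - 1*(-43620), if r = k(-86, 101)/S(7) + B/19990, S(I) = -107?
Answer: 93758192547/2138930 ≈ 43834.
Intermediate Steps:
M(v) = -½ (M(v) = (½)*(-1) = -½)
k(w, u) = (-142 + w)*(-½ + u) (k(w, u) = (w - 142)*(u - ½) = (-142 + w)*(-½ + u))
B = 141 (B = -(-141)*2/2 = -½*(-282) = 141)
r = 458065947/2138930 (r = (71 - 142*101 - ½*(-86) + 101*(-86))/(-107) + 141/19990 = (71 - 14342 + 43 - 8686)*(-1/107) + 141*(1/19990) = -22914*(-1/107) + 141/19990 = 22914/107 + 141/19990 = 458065947/2138930 ≈ 214.16)
r - 1*(-43620) = 458065947/2138930 - 1*(-43620) = 458065947/2138930 + 43620 = 93758192547/2138930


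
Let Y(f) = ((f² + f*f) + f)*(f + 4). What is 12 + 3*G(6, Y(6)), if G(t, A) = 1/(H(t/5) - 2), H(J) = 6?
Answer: 51/4 ≈ 12.750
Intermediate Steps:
Y(f) = (4 + f)*(f + 2*f²) (Y(f) = ((f² + f²) + f)*(4 + f) = (2*f² + f)*(4 + f) = (f + 2*f²)*(4 + f) = (4 + f)*(f + 2*f²))
G(t, A) = ¼ (G(t, A) = 1/(6 - 2) = 1/4 = ¼)
12 + 3*G(6, Y(6)) = 12 + 3*(¼) = 12 + ¾ = 51/4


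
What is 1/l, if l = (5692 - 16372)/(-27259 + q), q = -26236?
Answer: 10699/2136 ≈ 5.0089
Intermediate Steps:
l = 2136/10699 (l = (5692 - 16372)/(-27259 - 26236) = -10680/(-53495) = -10680*(-1/53495) = 2136/10699 ≈ 0.19964)
1/l = 1/(2136/10699) = 10699/2136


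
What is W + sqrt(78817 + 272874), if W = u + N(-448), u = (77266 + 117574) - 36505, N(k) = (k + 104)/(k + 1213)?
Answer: 121125931/765 + sqrt(351691) ≈ 1.5893e+5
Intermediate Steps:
N(k) = (104 + k)/(1213 + k)
u = 158335 (u = 194840 - 36505 = 158335)
W = 121125931/765 (W = 158335 + (104 - 448)/(1213 - 448) = 158335 - 344/765 = 121125931/765 ≈ 1.5833e+5)
W + sqrt(78817 + 272874) = 121125931/765 + sqrt(78817 + 272874) = 121125931/765 + sqrt(351691)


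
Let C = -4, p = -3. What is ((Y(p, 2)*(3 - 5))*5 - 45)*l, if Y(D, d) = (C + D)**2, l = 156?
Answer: -83460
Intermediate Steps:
Y(D, d) = (-4 + D)**2
((Y(p, 2)*(3 - 5))*5 - 45)*l = (((-4 - 3)**2*(3 - 5))*5 - 45)*156 = (((-7)**2*(-2))*5 - 45)*156 = ((49*(-2))*5 - 45)*156 = (-98*5 - 45)*156 = (-490 - 45)*156 = -535*156 = -83460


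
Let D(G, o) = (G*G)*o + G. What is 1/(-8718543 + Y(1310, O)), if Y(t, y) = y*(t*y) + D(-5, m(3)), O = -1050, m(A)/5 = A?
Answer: 1/1435556827 ≈ 6.9659e-10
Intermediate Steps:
m(A) = 5*A
D(G, o) = G + o*G² (D(G, o) = G²*o + G = o*G² + G = G + o*G²)
Y(t, y) = 370 + t*y² (Y(t, y) = y*(t*y) - 5*(1 - 25*3) = t*y² - 5*(1 - 5*15) = t*y² - 5*(1 - 75) = t*y² - 5*(-74) = t*y² + 370 = 370 + t*y²)
1/(-8718543 + Y(1310, O)) = 1/(-8718543 + (370 + 1310*(-1050)²)) = 1/(-8718543 + (370 + 1310*1102500)) = 1/(-8718543 + (370 + 1444275000)) = 1/(-8718543 + 1444275370) = 1/1435556827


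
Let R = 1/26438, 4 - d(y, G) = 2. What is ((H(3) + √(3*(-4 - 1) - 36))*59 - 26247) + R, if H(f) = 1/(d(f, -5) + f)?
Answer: -3468031083/132190 + 59*I*√51 ≈ -26235.0 + 421.34*I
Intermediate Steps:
d(y, G) = 2 (d(y, G) = 4 - 1*2 = 4 - 2 = 2)
R = 1/26438 ≈ 3.7824e-5
H(f) = 1/(2 + f)
((H(3) + √(3*(-4 - 1) - 36))*59 - 26247) + R = ((1/(2 + 3) + √(3*(-4 - 1) - 36))*59 - 26247) + 1/26438 = ((1/5 + √(3*(-5) - 36))*59 - 26247) + 1/26438 = ((⅕ + √(-15 - 36))*59 - 26247) + 1/26438 = ((⅕ + √(-51))*59 - 26247) + 1/26438 = ((⅕ + I*√51)*59 - 26247) + 1/26438 = ((59/5 + 59*I*√51) - 26247) + 1/26438 = (-131176/5 + 59*I*√51) + 1/26438 = -3468031083/132190 + 59*I*√51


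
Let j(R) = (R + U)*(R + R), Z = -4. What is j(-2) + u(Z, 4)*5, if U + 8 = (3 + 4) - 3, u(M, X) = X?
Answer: 44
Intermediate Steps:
U = -4 (U = -8 + ((3 + 4) - 3) = -8 + (7 - 3) = -8 + 4 = -4)
j(R) = 2*R*(-4 + R) (j(R) = (R - 4)*(R + R) = (-4 + R)*(2*R) = 2*R*(-4 + R))
j(-2) + u(Z, 4)*5 = 2*(-2)*(-4 - 2) + 4*5 = 2*(-2)*(-6) + 20 = 24 + 20 = 44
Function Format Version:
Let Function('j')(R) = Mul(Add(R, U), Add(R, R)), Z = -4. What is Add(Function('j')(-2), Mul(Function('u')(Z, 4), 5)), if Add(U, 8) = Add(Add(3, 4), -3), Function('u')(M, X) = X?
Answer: 44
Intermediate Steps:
U = -4 (U = Add(-8, Add(Add(3, 4), -3)) = Add(-8, Add(7, -3)) = Add(-8, 4) = -4)
Function('j')(R) = Mul(2, R, Add(-4, R)) (Function('j')(R) = Mul(Add(R, -4), Add(R, R)) = Mul(Add(-4, R), Mul(2, R)) = Mul(2, R, Add(-4, R)))
Add(Function('j')(-2), Mul(Function('u')(Z, 4), 5)) = Add(Mul(2, -2, Add(-4, -2)), Mul(4, 5)) = Add(Mul(2, -2, -6), 20) = Add(24, 20) = 44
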